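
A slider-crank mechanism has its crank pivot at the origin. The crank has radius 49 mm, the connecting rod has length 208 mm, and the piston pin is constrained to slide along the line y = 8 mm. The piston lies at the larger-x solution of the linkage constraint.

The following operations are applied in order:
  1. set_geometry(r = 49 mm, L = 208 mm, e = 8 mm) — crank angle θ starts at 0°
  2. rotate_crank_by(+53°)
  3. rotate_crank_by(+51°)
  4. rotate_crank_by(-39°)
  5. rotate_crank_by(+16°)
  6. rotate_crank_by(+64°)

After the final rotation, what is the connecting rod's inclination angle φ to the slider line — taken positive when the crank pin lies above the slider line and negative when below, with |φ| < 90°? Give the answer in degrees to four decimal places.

set_geometry: r = 49 mm, L = 208 mm, e = 8 mm; θ ← 0°
rotate_crank_by(+53°): θ ← 0° +53° = 53°
rotate_crank_by(+51°): θ ← 53° +51° = 104°
rotate_crank_by(-39°): θ ← 104° -39° = 65°
rotate_crank_by(+16°): θ ← 65° +16° = 81°
rotate_crank_by(+64°): θ ← 81° +64° = 145°
crank pin P = (r cos θ, r sin θ) = (-40.138450, 28.105245)
h = r sin θ − e = 28.105245 − 8 = 20.105245
sin φ = h / L = 20.105245 / 208 = 0.09665983
φ = arcsin(0.09665983) = 5.546861°

5.5469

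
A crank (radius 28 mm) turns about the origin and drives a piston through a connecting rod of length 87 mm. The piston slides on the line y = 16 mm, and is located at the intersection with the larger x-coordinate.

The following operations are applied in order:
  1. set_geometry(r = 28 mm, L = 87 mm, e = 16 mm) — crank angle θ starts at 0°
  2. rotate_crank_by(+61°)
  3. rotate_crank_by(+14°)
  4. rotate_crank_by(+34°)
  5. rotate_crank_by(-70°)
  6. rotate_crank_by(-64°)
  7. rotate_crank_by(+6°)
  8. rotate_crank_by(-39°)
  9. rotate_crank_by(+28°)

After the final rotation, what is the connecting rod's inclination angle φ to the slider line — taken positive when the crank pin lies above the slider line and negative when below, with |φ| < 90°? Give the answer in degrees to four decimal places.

set_geometry: r = 28 mm, L = 87 mm, e = 16 mm; θ ← 0°
rotate_crank_by(+61°): θ ← 0° +61° = 61°
rotate_crank_by(+14°): θ ← 61° +14° = 75°
rotate_crank_by(+34°): θ ← 75° +34° = 109°
rotate_crank_by(-70°): θ ← 109° -70° = 39°
rotate_crank_by(-64°): θ ← 39° -64° = -25°
rotate_crank_by(+6°): θ ← -25° +6° = -19°
rotate_crank_by(-39°): θ ← -19° -39° = -58°
rotate_crank_by(+28°): θ ← -58° +28° = -30°
crank pin P = (r cos θ, r sin θ) = (24.248711, -14.000000)
h = r sin θ − e = -14.000000 − 16 = -30.000000
sin φ = h / L = -30.000000 / 87 = -0.34482759
φ = arcsin(-0.34482759) = -20.171271°

-20.1713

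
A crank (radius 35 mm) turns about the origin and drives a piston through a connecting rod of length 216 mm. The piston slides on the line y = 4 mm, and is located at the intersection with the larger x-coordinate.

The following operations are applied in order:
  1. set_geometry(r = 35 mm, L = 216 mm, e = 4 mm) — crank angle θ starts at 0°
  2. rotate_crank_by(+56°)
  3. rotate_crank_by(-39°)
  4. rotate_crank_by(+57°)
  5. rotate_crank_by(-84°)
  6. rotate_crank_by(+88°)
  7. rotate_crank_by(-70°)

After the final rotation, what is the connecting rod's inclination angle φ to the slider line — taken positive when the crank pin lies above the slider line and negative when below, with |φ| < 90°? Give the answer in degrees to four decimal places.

set_geometry: r = 35 mm, L = 216 mm, e = 4 mm; θ ← 0°
rotate_crank_by(+56°): θ ← 0° +56° = 56°
rotate_crank_by(-39°): θ ← 56° -39° = 17°
rotate_crank_by(+57°): θ ← 17° +57° = 74°
rotate_crank_by(-84°): θ ← 74° -84° = -10°
rotate_crank_by(+88°): θ ← -10° +88° = 78°
rotate_crank_by(-70°): θ ← 78° -70° = 8°
crank pin P = (r cos θ, r sin θ) = (34.659382, 4.871059)
h = r sin θ − e = 4.871059 − 4 = 0.871059
sin φ = h / L = 0.871059 / 216 = 0.00403268
φ = arcsin(0.00403268) = 0.231056°

0.2311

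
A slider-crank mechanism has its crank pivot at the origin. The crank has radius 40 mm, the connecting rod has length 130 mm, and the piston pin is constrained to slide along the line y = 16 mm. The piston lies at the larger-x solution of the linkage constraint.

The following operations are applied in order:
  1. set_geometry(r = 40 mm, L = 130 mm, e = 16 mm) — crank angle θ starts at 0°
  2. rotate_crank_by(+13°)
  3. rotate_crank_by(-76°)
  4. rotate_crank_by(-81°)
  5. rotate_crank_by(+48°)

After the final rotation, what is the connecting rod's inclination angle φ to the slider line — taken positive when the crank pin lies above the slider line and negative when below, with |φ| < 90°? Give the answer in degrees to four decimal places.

-25.4094

set_geometry: r = 40 mm, L = 130 mm, e = 16 mm; θ ← 0°
rotate_crank_by(+13°): θ ← 0° +13° = 13°
rotate_crank_by(-76°): θ ← 13° -76° = -63°
rotate_crank_by(-81°): θ ← -63° -81° = -144°
rotate_crank_by(+48°): θ ← -144° +48° = -96°
crank pin P = (r cos θ, r sin θ) = (-4.181139, -39.780876)
h = r sin θ − e = -39.780876 − 16 = -55.780876
sin φ = h / L = -55.780876 / 130 = -0.42908366
φ = arcsin(-0.42908366) = -25.409421°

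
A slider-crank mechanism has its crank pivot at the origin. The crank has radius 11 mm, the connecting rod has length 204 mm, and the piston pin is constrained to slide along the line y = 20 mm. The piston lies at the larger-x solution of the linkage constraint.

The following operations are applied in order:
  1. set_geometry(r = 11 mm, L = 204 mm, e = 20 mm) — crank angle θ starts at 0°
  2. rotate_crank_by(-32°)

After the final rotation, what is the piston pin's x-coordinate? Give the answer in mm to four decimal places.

211.6868

set_geometry: r = 11 mm, L = 204 mm, e = 20 mm; θ ← 0°
rotate_crank_by(-32°): θ ← 0° -32° = -32°
crank pin P = (r cos θ, r sin θ) = (9.328529, -5.829112)
h = r sin θ − e = -5.829112 − 20 = -25.829112
x = r cos θ + √(L² − h²) = 9.328529 + √(41616.0 − 667.1430) = 9.328529 + 202.358239 = 211.686768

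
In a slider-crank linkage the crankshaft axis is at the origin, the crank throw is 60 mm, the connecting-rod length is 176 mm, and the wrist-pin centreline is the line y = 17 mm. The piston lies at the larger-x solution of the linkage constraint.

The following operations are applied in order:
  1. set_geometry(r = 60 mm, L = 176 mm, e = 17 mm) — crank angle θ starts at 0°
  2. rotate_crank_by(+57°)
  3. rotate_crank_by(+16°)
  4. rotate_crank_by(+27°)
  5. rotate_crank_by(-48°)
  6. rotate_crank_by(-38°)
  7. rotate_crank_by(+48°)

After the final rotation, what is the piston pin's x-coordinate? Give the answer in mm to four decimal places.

200.4520

set_geometry: r = 60 mm, L = 176 mm, e = 17 mm; θ ← 0°
rotate_crank_by(+57°): θ ← 0° +57° = 57°
rotate_crank_by(+16°): θ ← 57° +16° = 73°
rotate_crank_by(+27°): θ ← 73° +27° = 100°
rotate_crank_by(-48°): θ ← 100° -48° = 52°
rotate_crank_by(-38°): θ ← 52° -38° = 14°
rotate_crank_by(+48°): θ ← 14° +48° = 62°
crank pin P = (r cos θ, r sin θ) = (28.168294, 52.976856)
h = r sin θ − e = 52.976856 − 17 = 35.976856
x = r cos θ + √(L² − h²) = 28.168294 + √(30976.0 − 1294.3341) = 28.168294 + 172.283678 = 200.451972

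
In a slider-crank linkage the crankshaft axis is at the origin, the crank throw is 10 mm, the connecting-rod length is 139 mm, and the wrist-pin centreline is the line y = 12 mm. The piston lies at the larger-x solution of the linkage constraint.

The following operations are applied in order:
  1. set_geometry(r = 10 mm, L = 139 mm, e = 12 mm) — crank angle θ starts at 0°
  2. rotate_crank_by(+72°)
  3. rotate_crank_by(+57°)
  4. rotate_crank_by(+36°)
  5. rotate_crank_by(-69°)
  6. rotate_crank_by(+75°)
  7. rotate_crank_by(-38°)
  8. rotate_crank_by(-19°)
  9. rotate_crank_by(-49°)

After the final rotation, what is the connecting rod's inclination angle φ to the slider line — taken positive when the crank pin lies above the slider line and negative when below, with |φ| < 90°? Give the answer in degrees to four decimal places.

set_geometry: r = 10 mm, L = 139 mm, e = 12 mm; θ ← 0°
rotate_crank_by(+72°): θ ← 0° +72° = 72°
rotate_crank_by(+57°): θ ← 72° +57° = 129°
rotate_crank_by(+36°): θ ← 129° +36° = 165°
rotate_crank_by(-69°): θ ← 165° -69° = 96°
rotate_crank_by(+75°): θ ← 96° +75° = 171°
rotate_crank_by(-38°): θ ← 171° -38° = 133°
rotate_crank_by(-19°): θ ← 133° -19° = 114°
rotate_crank_by(-49°): θ ← 114° -49° = 65°
crank pin P = (r cos θ, r sin θ) = (4.226183, 9.063078)
h = r sin θ − e = 9.063078 − 12 = -2.936922
sin φ = h / L = -2.936922 / 139 = -0.02112894
φ = arcsin(-0.02112894) = -1.210689°

-1.2107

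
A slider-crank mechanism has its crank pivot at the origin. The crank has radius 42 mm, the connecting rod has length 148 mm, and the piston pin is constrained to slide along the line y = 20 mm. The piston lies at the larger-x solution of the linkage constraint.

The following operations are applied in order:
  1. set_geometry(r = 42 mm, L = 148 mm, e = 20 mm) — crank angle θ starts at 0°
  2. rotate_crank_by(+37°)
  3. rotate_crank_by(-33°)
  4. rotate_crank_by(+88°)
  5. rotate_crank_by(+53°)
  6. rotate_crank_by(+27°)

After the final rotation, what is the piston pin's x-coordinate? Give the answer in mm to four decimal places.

set_geometry: r = 42 mm, L = 148 mm, e = 20 mm; θ ← 0°
rotate_crank_by(+37°): θ ← 0° +37° = 37°
rotate_crank_by(-33°): θ ← 37° -33° = 4°
rotate_crank_by(+88°): θ ← 4° +88° = 92°
rotate_crank_by(+53°): θ ← 92° +53° = 145°
rotate_crank_by(+27°): θ ← 145° +27° = 172°
crank pin P = (r cos θ, r sin θ) = (-41.591259, 5.845270)
h = r sin θ − e = 5.845270 − 20 = -14.154730
x = r cos θ + √(L² − h²) = -41.591259 + √(21904.0 − 200.3564) = -41.591259 + 147.321565 = 105.730306

105.7303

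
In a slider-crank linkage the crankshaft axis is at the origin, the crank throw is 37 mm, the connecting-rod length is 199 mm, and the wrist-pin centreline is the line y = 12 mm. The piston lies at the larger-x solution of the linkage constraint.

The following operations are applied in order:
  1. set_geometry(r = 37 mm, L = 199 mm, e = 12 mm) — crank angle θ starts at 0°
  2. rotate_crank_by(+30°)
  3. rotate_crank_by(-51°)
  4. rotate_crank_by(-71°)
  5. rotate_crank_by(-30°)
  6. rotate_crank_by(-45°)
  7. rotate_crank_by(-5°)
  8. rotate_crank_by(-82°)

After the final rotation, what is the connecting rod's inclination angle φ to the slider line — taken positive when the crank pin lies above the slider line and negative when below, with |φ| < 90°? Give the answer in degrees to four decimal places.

6.8012

set_geometry: r = 37 mm, L = 199 mm, e = 12 mm; θ ← 0°
rotate_crank_by(+30°): θ ← 0° +30° = 30°
rotate_crank_by(-51°): θ ← 30° -51° = -21°
rotate_crank_by(-71°): θ ← -21° -71° = -92°
rotate_crank_by(-30°): θ ← -92° -30° = -122°
rotate_crank_by(-45°): θ ← -122° -45° = -167°
rotate_crank_by(-5°): θ ← -167° -5° = -172°
rotate_crank_by(-82°): θ ← -172° -82° = -254°
crank pin P = (r cos θ, r sin θ) = (-10.198582, 35.566683)
h = r sin θ − e = 35.566683 − 12 = 23.566683
sin φ = h / L = 23.566683 / 199 = 0.11842554
φ = arcsin(0.11842554) = 6.801245°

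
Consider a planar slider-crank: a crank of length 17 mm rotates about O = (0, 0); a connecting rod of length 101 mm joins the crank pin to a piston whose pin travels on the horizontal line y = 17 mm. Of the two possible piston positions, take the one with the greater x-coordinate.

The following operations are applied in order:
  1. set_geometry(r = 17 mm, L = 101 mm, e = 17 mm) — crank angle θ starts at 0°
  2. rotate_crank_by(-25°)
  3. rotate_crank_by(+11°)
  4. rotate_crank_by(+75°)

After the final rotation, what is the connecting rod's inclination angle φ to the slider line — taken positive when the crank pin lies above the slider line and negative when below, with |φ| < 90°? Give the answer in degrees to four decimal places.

set_geometry: r = 17 mm, L = 101 mm, e = 17 mm; θ ← 0°
rotate_crank_by(-25°): θ ← 0° -25° = -25°
rotate_crank_by(+11°): θ ← -25° +11° = -14°
rotate_crank_by(+75°): θ ← -14° +75° = 61°
crank pin P = (r cos θ, r sin θ) = (8.241764, 14.868535)
h = r sin θ − e = 14.868535 − 17 = -2.131465
sin φ = h / L = -2.131465 / 101 = -0.02110361
φ = arcsin(-0.02110361) = -1.209238°

-1.2092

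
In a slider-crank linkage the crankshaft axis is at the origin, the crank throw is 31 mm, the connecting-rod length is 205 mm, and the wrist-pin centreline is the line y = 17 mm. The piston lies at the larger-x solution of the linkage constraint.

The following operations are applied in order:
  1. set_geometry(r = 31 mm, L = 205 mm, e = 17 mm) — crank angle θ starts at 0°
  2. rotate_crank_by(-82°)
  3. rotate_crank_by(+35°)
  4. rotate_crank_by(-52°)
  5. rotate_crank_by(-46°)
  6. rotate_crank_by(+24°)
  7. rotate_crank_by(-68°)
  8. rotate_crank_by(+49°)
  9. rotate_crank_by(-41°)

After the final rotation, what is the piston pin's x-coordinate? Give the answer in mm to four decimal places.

set_geometry: r = 31 mm, L = 205 mm, e = 17 mm; θ ← 0°
rotate_crank_by(-82°): θ ← 0° -82° = -82°
rotate_crank_by(+35°): θ ← -82° +35° = -47°
rotate_crank_by(-52°): θ ← -47° -52° = -99°
rotate_crank_by(-46°): θ ← -99° -46° = -145°
rotate_crank_by(+24°): θ ← -145° +24° = -121°
rotate_crank_by(-68°): θ ← -121° -68° = -189°
rotate_crank_by(+49°): θ ← -189° +49° = -140°
rotate_crank_by(-41°): θ ← -140° -41° = -181°
crank pin P = (r cos θ, r sin θ) = (-30.995279, 0.541025)
h = r sin θ − e = 0.541025 − 17 = -16.458975
x = r cos θ + √(L² − h²) = -30.995279 + √(42025.0 − 270.8979) = -30.995279 + 204.338205 = 173.342927

173.3429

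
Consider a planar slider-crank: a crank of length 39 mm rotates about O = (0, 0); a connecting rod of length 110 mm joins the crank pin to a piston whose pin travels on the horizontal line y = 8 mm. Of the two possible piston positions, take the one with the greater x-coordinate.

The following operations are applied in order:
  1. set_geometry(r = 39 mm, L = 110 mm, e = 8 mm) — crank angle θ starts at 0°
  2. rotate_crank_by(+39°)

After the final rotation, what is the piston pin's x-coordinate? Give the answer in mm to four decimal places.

139.0575

set_geometry: r = 39 mm, L = 110 mm, e = 8 mm; θ ← 0°
rotate_crank_by(+39°): θ ← 0° +39° = 39°
crank pin P = (r cos θ, r sin θ) = (30.308692, 24.543495)
h = r sin θ − e = 24.543495 − 8 = 16.543495
x = r cos θ + √(L² − h²) = 30.308692 + √(12100.0 − 273.6872) = 30.308692 + 108.748852 = 139.057544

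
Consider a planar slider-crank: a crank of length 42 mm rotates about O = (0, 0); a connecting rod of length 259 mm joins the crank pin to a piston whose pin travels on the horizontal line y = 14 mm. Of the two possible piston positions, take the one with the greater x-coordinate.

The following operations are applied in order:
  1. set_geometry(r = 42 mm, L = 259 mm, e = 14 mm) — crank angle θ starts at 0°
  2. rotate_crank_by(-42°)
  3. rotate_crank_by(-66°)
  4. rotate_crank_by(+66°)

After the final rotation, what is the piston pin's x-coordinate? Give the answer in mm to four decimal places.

286.7670

set_geometry: r = 42 mm, L = 259 mm, e = 14 mm; θ ← 0°
rotate_crank_by(-42°): θ ← 0° -42° = -42°
rotate_crank_by(-66°): θ ← -42° -66° = -108°
rotate_crank_by(+66°): θ ← -108° +66° = -42°
crank pin P = (r cos θ, r sin θ) = (31.212083, -28.103485)
h = r sin θ − e = -28.103485 − 14 = -42.103485
x = r cos θ + √(L² − h²) = 31.212083 + √(67081.0 − 1772.7035) = 31.212083 + 255.554880 = 286.766962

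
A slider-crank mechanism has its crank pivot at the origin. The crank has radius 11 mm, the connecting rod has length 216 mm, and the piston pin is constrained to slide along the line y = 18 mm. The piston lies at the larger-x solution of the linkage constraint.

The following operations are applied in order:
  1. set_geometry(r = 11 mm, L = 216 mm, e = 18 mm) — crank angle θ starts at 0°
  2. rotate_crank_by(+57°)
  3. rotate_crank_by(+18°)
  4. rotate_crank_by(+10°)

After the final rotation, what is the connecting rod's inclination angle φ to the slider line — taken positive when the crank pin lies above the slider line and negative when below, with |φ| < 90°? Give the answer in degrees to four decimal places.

-1.8682

set_geometry: r = 11 mm, L = 216 mm, e = 18 mm; θ ← 0°
rotate_crank_by(+57°): θ ← 0° +57° = 57°
rotate_crank_by(+18°): θ ← 57° +18° = 75°
rotate_crank_by(+10°): θ ← 75° +10° = 85°
crank pin P = (r cos θ, r sin θ) = (0.958713, 10.958142)
h = r sin θ − e = 10.958142 − 18 = -7.041858
sin φ = h / L = -7.041858 / 216 = -0.03260120
φ = arcsin(-0.03260120) = -1.868242°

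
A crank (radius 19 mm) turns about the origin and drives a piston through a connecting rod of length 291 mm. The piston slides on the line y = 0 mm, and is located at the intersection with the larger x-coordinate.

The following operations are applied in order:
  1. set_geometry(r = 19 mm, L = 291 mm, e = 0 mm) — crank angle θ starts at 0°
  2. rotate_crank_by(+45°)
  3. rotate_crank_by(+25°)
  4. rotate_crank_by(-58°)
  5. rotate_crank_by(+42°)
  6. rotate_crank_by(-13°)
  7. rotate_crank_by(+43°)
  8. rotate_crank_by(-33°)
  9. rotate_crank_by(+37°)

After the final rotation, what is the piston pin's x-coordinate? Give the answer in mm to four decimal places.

291.0429

set_geometry: r = 19 mm, L = 291 mm, e = 0 mm; θ ← 0°
rotate_crank_by(+45°): θ ← 0° +45° = 45°
rotate_crank_by(+25°): θ ← 45° +25° = 70°
rotate_crank_by(-58°): θ ← 70° -58° = 12°
rotate_crank_by(+42°): θ ← 12° +42° = 54°
rotate_crank_by(-13°): θ ← 54° -13° = 41°
rotate_crank_by(+43°): θ ← 41° +43° = 84°
rotate_crank_by(-33°): θ ← 84° -33° = 51°
rotate_crank_by(+37°): θ ← 51° +37° = 88°
crank pin P = (r cos θ, r sin θ) = (0.663090, 18.988426)
h = r sin θ − e = 18.988426 − 0 = 18.988426
x = r cos θ + √(L² − h²) = 0.663090 + √(84681.0 − 360.5603) = 0.663090 + 290.379820 = 291.042910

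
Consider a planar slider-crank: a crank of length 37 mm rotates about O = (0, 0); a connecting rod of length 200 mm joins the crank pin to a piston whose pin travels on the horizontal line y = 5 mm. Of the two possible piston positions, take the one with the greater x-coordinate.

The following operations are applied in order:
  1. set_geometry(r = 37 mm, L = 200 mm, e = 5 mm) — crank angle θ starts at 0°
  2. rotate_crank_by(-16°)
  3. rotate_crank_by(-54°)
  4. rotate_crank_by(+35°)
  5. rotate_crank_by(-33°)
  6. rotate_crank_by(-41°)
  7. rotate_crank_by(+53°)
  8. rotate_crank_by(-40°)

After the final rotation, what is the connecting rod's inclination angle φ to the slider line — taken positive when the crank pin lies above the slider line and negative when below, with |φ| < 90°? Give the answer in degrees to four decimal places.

set_geometry: r = 37 mm, L = 200 mm, e = 5 mm; θ ← 0°
rotate_crank_by(-16°): θ ← 0° -16° = -16°
rotate_crank_by(-54°): θ ← -16° -54° = -70°
rotate_crank_by(+35°): θ ← -70° +35° = -35°
rotate_crank_by(-33°): θ ← -35° -33° = -68°
rotate_crank_by(-41°): θ ← -68° -41° = -109°
rotate_crank_by(+53°): θ ← -109° +53° = -56°
rotate_crank_by(-40°): θ ← -56° -40° = -96°
crank pin P = (r cos θ, r sin θ) = (-3.867553, -36.797310)
h = r sin θ − e = -36.797310 − 5 = -41.797310
sin φ = h / L = -41.797310 / 200 = -0.20898655
φ = arcsin(-0.20898655) = -12.062968°

-12.0630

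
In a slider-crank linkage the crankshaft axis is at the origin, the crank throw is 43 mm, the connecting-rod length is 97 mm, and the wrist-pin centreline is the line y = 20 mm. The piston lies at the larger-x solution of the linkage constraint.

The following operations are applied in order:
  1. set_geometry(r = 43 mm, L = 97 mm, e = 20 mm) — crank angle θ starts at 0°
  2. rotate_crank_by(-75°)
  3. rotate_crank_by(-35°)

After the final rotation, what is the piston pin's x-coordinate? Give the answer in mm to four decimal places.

61.1879

set_geometry: r = 43 mm, L = 97 mm, e = 20 mm; θ ← 0°
rotate_crank_by(-75°): θ ← 0° -75° = -75°
rotate_crank_by(-35°): θ ← -75° -35° = -110°
crank pin P = (r cos θ, r sin θ) = (-14.706866, -40.406783)
h = r sin θ − e = -40.406783 − 20 = -60.406783
x = r cos θ + √(L² − h²) = -14.706866 + √(9409.0 − 3648.9794) = -14.706866 + 75.894800 = 61.187933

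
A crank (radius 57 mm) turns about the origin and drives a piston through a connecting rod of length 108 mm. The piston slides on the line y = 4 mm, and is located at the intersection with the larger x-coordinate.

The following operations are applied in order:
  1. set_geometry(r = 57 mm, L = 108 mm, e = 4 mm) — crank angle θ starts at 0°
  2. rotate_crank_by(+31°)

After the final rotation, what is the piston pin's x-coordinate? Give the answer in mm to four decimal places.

153.8396

set_geometry: r = 57 mm, L = 108 mm, e = 4 mm; θ ← 0°
rotate_crank_by(+31°): θ ← 0° +31° = 31°
crank pin P = (r cos θ, r sin θ) = (48.858536, 29.357170)
h = r sin θ − e = 29.357170 − 4 = 25.357170
x = r cos θ + √(L² − h²) = 48.858536 + √(11664.0 − 642.9861) = 48.858536 + 104.981017 = 153.839553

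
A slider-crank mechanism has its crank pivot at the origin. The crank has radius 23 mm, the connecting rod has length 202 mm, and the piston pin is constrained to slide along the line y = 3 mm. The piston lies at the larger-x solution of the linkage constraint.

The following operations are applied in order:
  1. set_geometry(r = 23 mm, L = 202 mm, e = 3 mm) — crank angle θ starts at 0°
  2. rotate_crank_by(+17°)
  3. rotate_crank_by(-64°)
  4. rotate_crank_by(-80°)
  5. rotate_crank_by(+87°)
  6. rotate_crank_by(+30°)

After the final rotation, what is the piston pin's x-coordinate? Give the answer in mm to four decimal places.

224.5295

set_geometry: r = 23 mm, L = 202 mm, e = 3 mm; θ ← 0°
rotate_crank_by(+17°): θ ← 0° +17° = 17°
rotate_crank_by(-64°): θ ← 17° -64° = -47°
rotate_crank_by(-80°): θ ← -47° -80° = -127°
rotate_crank_by(+87°): θ ← -127° +87° = -40°
rotate_crank_by(+30°): θ ← -40° +30° = -10°
crank pin P = (r cos θ, r sin θ) = (22.650578, -3.993908)
h = r sin θ − e = -3.993908 − 3 = -6.993908
x = r cos θ + √(L² − h²) = 22.650578 + √(40804.0 − 48.9148) = 22.650578 + 201.878888 = 224.529466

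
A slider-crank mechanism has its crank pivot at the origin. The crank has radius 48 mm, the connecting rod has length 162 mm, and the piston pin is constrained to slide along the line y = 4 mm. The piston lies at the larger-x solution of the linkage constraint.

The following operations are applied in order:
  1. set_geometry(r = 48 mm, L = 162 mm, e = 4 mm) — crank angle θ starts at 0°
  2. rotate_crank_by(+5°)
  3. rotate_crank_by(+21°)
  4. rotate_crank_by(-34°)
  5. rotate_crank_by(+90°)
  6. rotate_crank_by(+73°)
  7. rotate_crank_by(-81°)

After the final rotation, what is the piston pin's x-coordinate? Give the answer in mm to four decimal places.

set_geometry: r = 48 mm, L = 162 mm, e = 4 mm; θ ← 0°
rotate_crank_by(+5°): θ ← 0° +5° = 5°
rotate_crank_by(+21°): θ ← 5° +21° = 26°
rotate_crank_by(-34°): θ ← 26° -34° = -8°
rotate_crank_by(+90°): θ ← -8° +90° = 82°
rotate_crank_by(+73°): θ ← 82° +73° = 155°
rotate_crank_by(-81°): θ ← 155° -81° = 74°
crank pin P = (r cos θ, r sin θ) = (13.230593, 46.140561)
h = r sin θ − e = 46.140561 − 4 = 42.140561
x = r cos θ + √(L² − h²) = 13.230593 + √(26244.0 − 1775.8269) = 13.230593 + 156.423058 = 169.653651

169.6537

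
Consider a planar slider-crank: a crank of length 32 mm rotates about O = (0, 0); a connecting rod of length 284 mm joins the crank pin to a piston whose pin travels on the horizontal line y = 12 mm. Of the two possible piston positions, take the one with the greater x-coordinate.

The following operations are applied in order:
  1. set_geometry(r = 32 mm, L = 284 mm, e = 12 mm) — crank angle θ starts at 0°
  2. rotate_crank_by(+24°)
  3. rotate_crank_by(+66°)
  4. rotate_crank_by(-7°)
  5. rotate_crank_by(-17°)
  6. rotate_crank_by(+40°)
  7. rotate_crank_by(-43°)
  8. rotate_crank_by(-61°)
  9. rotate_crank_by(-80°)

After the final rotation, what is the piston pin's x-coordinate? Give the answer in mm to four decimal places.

287.3328

set_geometry: r = 32 mm, L = 284 mm, e = 12 mm; θ ← 0°
rotate_crank_by(+24°): θ ← 0° +24° = 24°
rotate_crank_by(+66°): θ ← 24° +66° = 90°
rotate_crank_by(-7°): θ ← 90° -7° = 83°
rotate_crank_by(-17°): θ ← 83° -17° = 66°
rotate_crank_by(+40°): θ ← 66° +40° = 106°
rotate_crank_by(-43°): θ ← 106° -43° = 63°
rotate_crank_by(-61°): θ ← 63° -61° = 2°
rotate_crank_by(-80°): θ ← 2° -80° = -78°
crank pin P = (r cos θ, r sin θ) = (6.653174, -31.300723)
h = r sin θ − e = -31.300723 − 12 = -43.300723
x = r cos θ + √(L² − h²) = 6.653174 + √(80656.0 − 1874.9526) = 6.653174 + 280.679617 = 287.332791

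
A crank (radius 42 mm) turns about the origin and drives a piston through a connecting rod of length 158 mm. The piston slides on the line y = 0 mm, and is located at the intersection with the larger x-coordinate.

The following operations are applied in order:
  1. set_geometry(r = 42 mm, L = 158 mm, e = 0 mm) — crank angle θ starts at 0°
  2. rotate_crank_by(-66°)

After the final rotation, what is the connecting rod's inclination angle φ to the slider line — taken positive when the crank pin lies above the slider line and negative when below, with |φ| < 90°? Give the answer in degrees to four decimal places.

-14.0543

set_geometry: r = 42 mm, L = 158 mm, e = 0 mm; θ ← 0°
rotate_crank_by(-66°): θ ← 0° -66° = -66°
crank pin P = (r cos θ, r sin θ) = (17.082939, -38.368909)
h = r sin θ − e = -38.368909 − 0 = -38.368909
sin φ = h / L = -38.368909 / 158 = -0.24284120
φ = arcsin(-0.24284120) = -14.054291°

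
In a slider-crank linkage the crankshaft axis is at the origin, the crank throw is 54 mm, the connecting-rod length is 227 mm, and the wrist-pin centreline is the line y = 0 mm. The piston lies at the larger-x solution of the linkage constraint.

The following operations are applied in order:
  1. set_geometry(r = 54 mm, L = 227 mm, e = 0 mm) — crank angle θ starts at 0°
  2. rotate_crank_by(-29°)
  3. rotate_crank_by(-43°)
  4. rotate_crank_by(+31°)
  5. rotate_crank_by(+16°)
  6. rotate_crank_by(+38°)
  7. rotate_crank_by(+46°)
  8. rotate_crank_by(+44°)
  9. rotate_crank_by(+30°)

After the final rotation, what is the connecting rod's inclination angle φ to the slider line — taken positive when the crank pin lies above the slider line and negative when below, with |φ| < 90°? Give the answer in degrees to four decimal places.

10.0192

set_geometry: r = 54 mm, L = 227 mm, e = 0 mm; θ ← 0°
rotate_crank_by(-29°): θ ← 0° -29° = -29°
rotate_crank_by(-43°): θ ← -29° -43° = -72°
rotate_crank_by(+31°): θ ← -72° +31° = -41°
rotate_crank_by(+16°): θ ← -41° +16° = -25°
rotate_crank_by(+38°): θ ← -25° +38° = 13°
rotate_crank_by(+46°): θ ← 13° +46° = 59°
rotate_crank_by(+44°): θ ← 59° +44° = 103°
rotate_crank_by(+30°): θ ← 103° +30° = 133°
crank pin P = (r cos θ, r sin θ) = (-36.827911, 39.493100)
h = r sin θ − e = 39.493100 − 0 = 39.493100
sin φ = h / L = 39.493100 / 227 = 0.17397841
φ = arcsin(0.17397841) = 10.019214°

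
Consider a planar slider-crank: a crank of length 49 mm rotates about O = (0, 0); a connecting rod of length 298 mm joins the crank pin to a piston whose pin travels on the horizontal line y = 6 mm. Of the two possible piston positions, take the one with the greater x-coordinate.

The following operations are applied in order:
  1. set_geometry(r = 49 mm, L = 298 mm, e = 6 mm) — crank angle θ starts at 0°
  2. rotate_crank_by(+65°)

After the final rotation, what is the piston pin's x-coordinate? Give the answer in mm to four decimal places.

316.2227

set_geometry: r = 49 mm, L = 298 mm, e = 6 mm; θ ← 0°
rotate_crank_by(+65°): θ ← 0° +65° = 65°
crank pin P = (r cos θ, r sin θ) = (20.708295, 44.409082)
h = r sin θ − e = 44.409082 − 6 = 38.409082
x = r cos θ + √(L² − h²) = 20.708295 + √(88804.0 − 1475.2575) = 20.708295 + 295.514369 = 316.222664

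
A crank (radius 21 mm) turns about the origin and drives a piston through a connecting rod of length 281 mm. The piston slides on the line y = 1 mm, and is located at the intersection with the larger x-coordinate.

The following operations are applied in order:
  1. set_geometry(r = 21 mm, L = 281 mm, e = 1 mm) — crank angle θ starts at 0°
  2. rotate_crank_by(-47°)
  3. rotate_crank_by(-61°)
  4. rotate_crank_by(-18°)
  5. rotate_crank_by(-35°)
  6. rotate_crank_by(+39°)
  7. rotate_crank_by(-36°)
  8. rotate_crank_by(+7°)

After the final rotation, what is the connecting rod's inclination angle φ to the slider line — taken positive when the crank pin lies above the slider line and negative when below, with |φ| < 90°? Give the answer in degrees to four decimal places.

-2.2804

set_geometry: r = 21 mm, L = 281 mm, e = 1 mm; θ ← 0°
rotate_crank_by(-47°): θ ← 0° -47° = -47°
rotate_crank_by(-61°): θ ← -47° -61° = -108°
rotate_crank_by(-18°): θ ← -108° -18° = -126°
rotate_crank_by(-35°): θ ← -126° -35° = -161°
rotate_crank_by(+39°): θ ← -161° +39° = -122°
rotate_crank_by(-36°): θ ← -122° -36° = -158°
rotate_crank_by(+7°): θ ← -158° +7° = -151°
crank pin P = (r cos θ, r sin θ) = (-18.367014, -10.181002)
h = r sin θ − e = -10.181002 − 1 = -11.181002
sin φ = h / L = -11.181002 / 281 = -0.03979004
φ = arcsin(-0.03979004) = -2.280404°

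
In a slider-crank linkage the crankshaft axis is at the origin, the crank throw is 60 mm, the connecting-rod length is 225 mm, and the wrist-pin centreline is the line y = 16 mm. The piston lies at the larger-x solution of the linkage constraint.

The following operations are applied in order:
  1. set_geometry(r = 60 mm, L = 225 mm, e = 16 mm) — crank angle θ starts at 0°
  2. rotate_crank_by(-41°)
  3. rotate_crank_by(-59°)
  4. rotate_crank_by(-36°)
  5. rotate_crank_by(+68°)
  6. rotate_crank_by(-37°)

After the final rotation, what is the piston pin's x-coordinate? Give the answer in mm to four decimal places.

set_geometry: r = 60 mm, L = 225 mm, e = 16 mm; θ ← 0°
rotate_crank_by(-41°): θ ← 0° -41° = -41°
rotate_crank_by(-59°): θ ← -41° -59° = -100°
rotate_crank_by(-36°): θ ← -100° -36° = -136°
rotate_crank_by(+68°): θ ← -136° +68° = -68°
rotate_crank_by(-37°): θ ← -68° -37° = -105°
crank pin P = (r cos θ, r sin θ) = (-15.529143, -57.955550)
h = r sin θ − e = -57.955550 − 16 = -73.955550
x = r cos θ + √(L² − h²) = -15.529143 + √(50625.0 − 5469.4233) = -15.529143 + 212.498416 = 196.969273

196.9693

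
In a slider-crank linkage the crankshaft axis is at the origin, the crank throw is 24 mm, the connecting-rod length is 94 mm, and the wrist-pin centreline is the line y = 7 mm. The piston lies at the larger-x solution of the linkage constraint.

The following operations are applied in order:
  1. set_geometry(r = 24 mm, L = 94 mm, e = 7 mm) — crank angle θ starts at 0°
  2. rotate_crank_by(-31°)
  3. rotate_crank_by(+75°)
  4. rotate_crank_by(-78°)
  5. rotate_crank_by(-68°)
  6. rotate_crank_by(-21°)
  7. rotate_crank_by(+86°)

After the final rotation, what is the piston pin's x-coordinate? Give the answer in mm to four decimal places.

set_geometry: r = 24 mm, L = 94 mm, e = 7 mm; θ ← 0°
rotate_crank_by(-31°): θ ← 0° -31° = -31°
rotate_crank_by(+75°): θ ← -31° +75° = 44°
rotate_crank_by(-78°): θ ← 44° -78° = -34°
rotate_crank_by(-68°): θ ← -34° -68° = -102°
rotate_crank_by(-21°): θ ← -102° -21° = -123°
rotate_crank_by(+86°): θ ← -123° +86° = -37°
crank pin P = (r cos θ, r sin θ) = (19.167252, -14.443561)
h = r sin θ − e = -14.443561 − 7 = -21.443561
x = r cos θ + √(L² − h²) = 19.167252 + √(8836.0 − 459.8263) = 19.167252 + 91.521439 = 110.688691

110.6887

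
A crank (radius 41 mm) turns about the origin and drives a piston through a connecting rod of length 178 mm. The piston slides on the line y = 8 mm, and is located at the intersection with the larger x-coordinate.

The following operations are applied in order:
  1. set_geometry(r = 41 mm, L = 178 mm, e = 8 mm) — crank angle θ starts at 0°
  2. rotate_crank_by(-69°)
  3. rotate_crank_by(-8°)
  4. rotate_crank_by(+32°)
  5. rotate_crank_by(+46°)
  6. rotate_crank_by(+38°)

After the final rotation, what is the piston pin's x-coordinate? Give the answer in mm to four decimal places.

208.9705

set_geometry: r = 41 mm, L = 178 mm, e = 8 mm; θ ← 0°
rotate_crank_by(-69°): θ ← 0° -69° = -69°
rotate_crank_by(-8°): θ ← -69° -8° = -77°
rotate_crank_by(+32°): θ ← -77° +32° = -45°
rotate_crank_by(+46°): θ ← -45° +46° = 1°
rotate_crank_by(+38°): θ ← 1° +38° = 39°
crank pin P = (r cos θ, r sin θ) = (31.862984, 25.802136)
h = r sin θ − e = 25.802136 − 8 = 17.802136
x = r cos θ + √(L² − h²) = 31.862984 + √(31684.0 − 316.9160) = 31.862984 + 177.107549 = 208.970534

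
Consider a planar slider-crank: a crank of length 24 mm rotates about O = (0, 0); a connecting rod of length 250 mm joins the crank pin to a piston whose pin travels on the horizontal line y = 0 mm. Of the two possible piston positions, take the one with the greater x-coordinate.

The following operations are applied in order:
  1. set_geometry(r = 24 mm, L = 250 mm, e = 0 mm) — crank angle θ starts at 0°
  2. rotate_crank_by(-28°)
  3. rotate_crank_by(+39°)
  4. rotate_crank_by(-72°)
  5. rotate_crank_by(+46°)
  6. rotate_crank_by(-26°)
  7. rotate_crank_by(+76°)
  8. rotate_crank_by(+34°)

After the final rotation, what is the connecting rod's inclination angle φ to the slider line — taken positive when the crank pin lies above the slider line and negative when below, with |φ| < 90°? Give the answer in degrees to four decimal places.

5.1420

set_geometry: r = 24 mm, L = 250 mm, e = 0 mm; θ ← 0°
rotate_crank_by(-28°): θ ← 0° -28° = -28°
rotate_crank_by(+39°): θ ← -28° +39° = 11°
rotate_crank_by(-72°): θ ← 11° -72° = -61°
rotate_crank_by(+46°): θ ← -61° +46° = -15°
rotate_crank_by(-26°): θ ← -15° -26° = -41°
rotate_crank_by(+76°): θ ← -41° +76° = 35°
rotate_crank_by(+34°): θ ← 35° +34° = 69°
crank pin P = (r cos θ, r sin θ) = (8.600831, 22.405930)
h = r sin θ − e = 22.405930 − 0 = 22.405930
sin φ = h / L = 22.405930 / 250 = 0.08962372
φ = arcsin(0.08962372) = 5.141960°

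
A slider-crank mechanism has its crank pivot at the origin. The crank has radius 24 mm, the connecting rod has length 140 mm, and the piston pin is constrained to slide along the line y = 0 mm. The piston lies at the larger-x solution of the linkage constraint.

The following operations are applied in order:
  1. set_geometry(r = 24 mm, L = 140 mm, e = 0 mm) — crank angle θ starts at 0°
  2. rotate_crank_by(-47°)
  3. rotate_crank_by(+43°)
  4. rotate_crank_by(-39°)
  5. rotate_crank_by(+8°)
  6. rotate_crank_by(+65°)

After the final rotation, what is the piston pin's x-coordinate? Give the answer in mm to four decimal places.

set_geometry: r = 24 mm, L = 140 mm, e = 0 mm; θ ← 0°
rotate_crank_by(-47°): θ ← 0° -47° = -47°
rotate_crank_by(+43°): θ ← -47° +43° = -4°
rotate_crank_by(-39°): θ ← -4° -39° = -43°
rotate_crank_by(+8°): θ ← -43° +8° = -35°
rotate_crank_by(+65°): θ ← -35° +65° = 30°
crank pin P = (r cos θ, r sin θ) = (20.784610, 12.000000)
h = r sin θ − e = 12.000000 − 0 = 12.000000
x = r cos θ + √(L² − h²) = 20.784610 + √(19600.0 − 144.0000) = 20.784610 + 139.484766 = 160.269376

160.2694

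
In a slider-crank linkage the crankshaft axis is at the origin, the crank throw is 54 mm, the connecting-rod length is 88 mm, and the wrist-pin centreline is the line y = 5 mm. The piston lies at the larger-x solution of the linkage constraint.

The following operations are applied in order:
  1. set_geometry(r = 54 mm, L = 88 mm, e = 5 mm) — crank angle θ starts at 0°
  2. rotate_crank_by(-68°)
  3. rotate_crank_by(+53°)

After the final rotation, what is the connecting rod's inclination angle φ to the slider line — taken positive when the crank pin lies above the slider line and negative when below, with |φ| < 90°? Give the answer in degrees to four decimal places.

-12.4530

set_geometry: r = 54 mm, L = 88 mm, e = 5 mm; θ ← 0°
rotate_crank_by(-68°): θ ← 0° -68° = -68°
rotate_crank_by(+53°): θ ← -68° +53° = -15°
crank pin P = (r cos θ, r sin θ) = (52.159995, -13.976228)
h = r sin θ − e = -13.976228 − 5 = -18.976228
sin φ = h / L = -18.976228 / 88 = -0.21563896
φ = arcsin(-0.21563896) = -12.453016°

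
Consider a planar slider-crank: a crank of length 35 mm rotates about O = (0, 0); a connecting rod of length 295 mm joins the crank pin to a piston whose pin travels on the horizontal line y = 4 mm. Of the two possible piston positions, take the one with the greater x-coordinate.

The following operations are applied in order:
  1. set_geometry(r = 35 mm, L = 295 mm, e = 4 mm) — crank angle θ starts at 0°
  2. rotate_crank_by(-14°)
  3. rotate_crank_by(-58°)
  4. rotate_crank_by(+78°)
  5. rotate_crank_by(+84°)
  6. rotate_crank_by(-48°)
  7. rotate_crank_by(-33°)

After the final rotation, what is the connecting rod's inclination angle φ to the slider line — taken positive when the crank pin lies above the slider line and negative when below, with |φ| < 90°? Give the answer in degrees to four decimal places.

set_geometry: r = 35 mm, L = 295 mm, e = 4 mm; θ ← 0°
rotate_crank_by(-14°): θ ← 0° -14° = -14°
rotate_crank_by(-58°): θ ← -14° -58° = -72°
rotate_crank_by(+78°): θ ← -72° +78° = 6°
rotate_crank_by(+84°): θ ← 6° +84° = 90°
rotate_crank_by(-48°): θ ← 90° -48° = 42°
rotate_crank_by(-33°): θ ← 42° -33° = 9°
crank pin P = (r cos θ, r sin θ) = (34.569092, 5.475206)
h = r sin θ − e = 5.475206 − 4 = 1.475206
sin φ = h / L = 1.475206 / 295 = 0.00500070
φ = arcsin(0.00500070) = 0.286520°

0.2865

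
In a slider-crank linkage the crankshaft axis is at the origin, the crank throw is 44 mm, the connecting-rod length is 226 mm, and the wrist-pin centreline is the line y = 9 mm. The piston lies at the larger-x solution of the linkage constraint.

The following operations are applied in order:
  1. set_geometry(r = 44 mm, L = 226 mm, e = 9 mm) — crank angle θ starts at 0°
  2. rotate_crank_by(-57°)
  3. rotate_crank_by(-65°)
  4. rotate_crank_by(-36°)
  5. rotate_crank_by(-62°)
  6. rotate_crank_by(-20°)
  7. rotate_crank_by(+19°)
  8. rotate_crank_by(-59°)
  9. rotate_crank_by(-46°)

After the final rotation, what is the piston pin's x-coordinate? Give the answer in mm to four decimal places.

set_geometry: r = 44 mm, L = 226 mm, e = 9 mm; θ ← 0°
rotate_crank_by(-57°): θ ← 0° -57° = -57°
rotate_crank_by(-65°): θ ← -57° -65° = -122°
rotate_crank_by(-36°): θ ← -122° -36° = -158°
rotate_crank_by(-62°): θ ← -158° -62° = -220°
rotate_crank_by(-20°): θ ← -220° -20° = -240°
rotate_crank_by(+19°): θ ← -240° +19° = -221°
rotate_crank_by(-59°): θ ← -221° -59° = -280°
rotate_crank_by(-46°): θ ← -280° -46° = -326°
crank pin P = (r cos θ, r sin θ) = (36.477653, 24.604488)
h = r sin θ − e = 24.604488 − 9 = 15.604488
x = r cos θ + √(L² − h²) = 36.477653 + √(51076.0 − 243.5000) = 36.477653 + 225.460639 = 261.938293

261.9383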